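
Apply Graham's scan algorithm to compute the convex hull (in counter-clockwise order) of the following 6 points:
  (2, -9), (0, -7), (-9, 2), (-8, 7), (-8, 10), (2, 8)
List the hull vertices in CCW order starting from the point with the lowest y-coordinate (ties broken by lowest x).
Hull (CCW) = [(2, -9), (2, 8), (-8, 10), (-9, 2)]

Graham scan procedure:
  1. Find the pivot p₀ = point with lowest y (tie → lowest x): (2, -9).
  2. Sort the remaining points by polar angle around p₀.
  3. Walk through sorted points, maintaining a stack; pop the top while the last three entries make a non-left turn (cross product ≤ 0).
  4. Final stack is the convex hull in CCW order: (2, -9), (2, 8), (-8, 10), (-9, 2).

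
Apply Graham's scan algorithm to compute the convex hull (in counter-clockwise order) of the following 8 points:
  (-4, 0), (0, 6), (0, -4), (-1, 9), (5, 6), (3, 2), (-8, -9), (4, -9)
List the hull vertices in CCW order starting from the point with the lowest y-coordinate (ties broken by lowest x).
Hull (CCW) = [(-8, -9), (4, -9), (5, 6), (-1, 9)]

Graham scan procedure:
  1. Find the pivot p₀ = point with lowest y (tie → lowest x): (-8, -9).
  2. Sort the remaining points by polar angle around p₀.
  3. Walk through sorted points, maintaining a stack; pop the top while the last three entries make a non-left turn (cross product ≤ 0).
  4. Final stack is the convex hull in CCW order: (-8, -9), (4, -9), (5, 6), (-1, 9).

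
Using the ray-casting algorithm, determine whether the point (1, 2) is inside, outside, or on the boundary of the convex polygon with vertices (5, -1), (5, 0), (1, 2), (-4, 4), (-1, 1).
The point (1, 2) lies on the polygon boundary

Boundary check: the query satisfies the collinearity and bounding-box conditions for some polygon edge, so it lies exactly on the boundary.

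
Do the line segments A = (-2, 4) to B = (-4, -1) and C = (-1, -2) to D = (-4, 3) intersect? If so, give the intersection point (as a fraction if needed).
Yes; intersection at (-76/25, 7/5) (t = 13/25 on AB, s = 17/25 on CD)

Parametrize AB as A + t(B − A) = (-2 + -2 t, 4 + -5 t) and CD as C + s(D − C) = (-1 + -3 s, -2 + 5 s). Solve the linear system for (t, s). Determinant = 25 ≠ 0, so a unique intersection of the containing lines exists. Solution: t = 13/25, s = 17/25 — both in [0, 1], so the segments cross. Intersection point: (-76/25, 7/5).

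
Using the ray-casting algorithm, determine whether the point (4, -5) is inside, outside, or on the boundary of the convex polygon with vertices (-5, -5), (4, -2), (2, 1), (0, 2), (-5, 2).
The point (4, -5) lies strictly outside the polygon

Cast a horizontal ray to the right from the query point and count how many polygon edges it crosses (each edge strictly once or zero times, handled with the usual half-open convention). 
Parity of crossings → even ⇒ outside.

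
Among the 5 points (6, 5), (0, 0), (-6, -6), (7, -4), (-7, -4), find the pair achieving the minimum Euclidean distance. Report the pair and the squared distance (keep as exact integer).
Pair = ((-6, -6), (-7, -4)); squared distance = 5

Compute all C(5, 2) = 10 pairwise squared distances (x_i − x_j)² + (y_i − y_j)². The minimum is 5, attained by the pair ((-6, -6), (-7, -4)).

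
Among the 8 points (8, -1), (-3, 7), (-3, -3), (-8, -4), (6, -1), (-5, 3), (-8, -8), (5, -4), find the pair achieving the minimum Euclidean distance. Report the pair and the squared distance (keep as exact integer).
Pair = ((8, -1), (6, -1)); squared distance = 4

Compute all C(8, 2) = 28 pairwise squared distances (x_i − x_j)² + (y_i − y_j)². The minimum is 4, attained by the pair ((8, -1), (6, -1)).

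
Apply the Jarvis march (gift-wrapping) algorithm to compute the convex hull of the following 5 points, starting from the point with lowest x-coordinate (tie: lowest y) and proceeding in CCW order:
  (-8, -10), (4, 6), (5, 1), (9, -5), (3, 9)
Hull (CCW) = [(-8, -10), (9, -5), (3, 9)]

Jarvis march: at each step, from the current hull vertex p, select the next vertex q as the point such that every other point lies strictly to the left of (or on) the directed line p → q. (Equivalently: for every other point r, the cross product (q − p) × (r − p) ≥ 0.)
Starting point (lowest x, tie lowest y): (-8, -10). Wrap until returning to start. Resulting hull: (-8, -10), (9, -5), (3, 9).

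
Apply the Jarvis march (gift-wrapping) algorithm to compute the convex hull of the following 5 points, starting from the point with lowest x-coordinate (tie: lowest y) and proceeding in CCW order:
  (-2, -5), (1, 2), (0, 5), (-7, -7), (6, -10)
Hull (CCW) = [(-7, -7), (6, -10), (0, 5)]

Jarvis march: at each step, from the current hull vertex p, select the next vertex q as the point such that every other point lies strictly to the left of (or on) the directed line p → q. (Equivalently: for every other point r, the cross product (q − p) × (r − p) ≥ 0.)
Starting point (lowest x, tie lowest y): (-7, -7). Wrap until returning to start. Resulting hull: (-7, -7), (6, -10), (0, 5).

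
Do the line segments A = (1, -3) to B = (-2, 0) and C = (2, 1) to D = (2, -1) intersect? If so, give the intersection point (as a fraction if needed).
No (intersection of containing lines falls outside at least one segment)

Parametrize and solve: t = -1/3, s = 5/2. At least one of these is outside [0, 1], so the segments do not intersect.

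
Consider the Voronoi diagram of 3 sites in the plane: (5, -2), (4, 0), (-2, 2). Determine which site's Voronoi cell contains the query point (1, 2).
Nearest site = (-2, 2)

The Voronoi cell of site s contains exactly those query points closer to s than to any other site. Compute squared distances from q = (1, 2) to each site:
  (-2 − 1)² + (2 − 2)² = 9
  (4 − 1)² + (0 − 2)² = 13
  (5 − 1)² + (-2 − 2)² = 32
Minimum is attained by (-2, 2), so q lies in its Voronoi cell.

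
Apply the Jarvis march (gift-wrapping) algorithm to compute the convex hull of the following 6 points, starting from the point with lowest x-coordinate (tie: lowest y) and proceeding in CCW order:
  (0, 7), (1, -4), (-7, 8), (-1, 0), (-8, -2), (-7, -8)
Hull (CCW) = [(-8, -2), (-7, -8), (1, -4), (0, 7), (-7, 8)]

Jarvis march: at each step, from the current hull vertex p, select the next vertex q as the point such that every other point lies strictly to the left of (or on) the directed line p → q. (Equivalently: for every other point r, the cross product (q − p) × (r − p) ≥ 0.)
Starting point (lowest x, tie lowest y): (-8, -2). Wrap until returning to start. Resulting hull: (-8, -2), (-7, -8), (1, -4), (0, 7), (-7, 8).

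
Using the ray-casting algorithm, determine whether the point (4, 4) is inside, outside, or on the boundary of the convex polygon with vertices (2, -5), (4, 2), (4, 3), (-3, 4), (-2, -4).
The point (4, 4) lies strictly outside the polygon

Cast a horizontal ray to the right from the query point and count how many polygon edges it crosses (each edge strictly once or zero times, handled with the usual half-open convention). 
Parity of crossings → even ⇒ outside.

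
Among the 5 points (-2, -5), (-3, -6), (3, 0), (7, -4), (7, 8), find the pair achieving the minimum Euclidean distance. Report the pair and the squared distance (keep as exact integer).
Pair = ((-2, -5), (-3, -6)); squared distance = 2

Compute all C(5, 2) = 10 pairwise squared distances (x_i − x_j)² + (y_i − y_j)². The minimum is 2, attained by the pair ((-2, -5), (-3, -6)).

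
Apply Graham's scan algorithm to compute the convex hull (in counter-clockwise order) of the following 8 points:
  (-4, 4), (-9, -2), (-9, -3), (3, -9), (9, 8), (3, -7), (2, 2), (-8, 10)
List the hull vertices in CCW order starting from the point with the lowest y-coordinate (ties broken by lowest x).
Hull (CCW) = [(3, -9), (9, 8), (-8, 10), (-9, -2), (-9, -3)]

Graham scan procedure:
  1. Find the pivot p₀ = point with lowest y (tie → lowest x): (3, -9).
  2. Sort the remaining points by polar angle around p₀.
  3. Walk through sorted points, maintaining a stack; pop the top while the last three entries make a non-left turn (cross product ≤ 0).
  4. Final stack is the convex hull in CCW order: (3, -9), (9, 8), (-8, 10), (-9, -2), (-9, -3).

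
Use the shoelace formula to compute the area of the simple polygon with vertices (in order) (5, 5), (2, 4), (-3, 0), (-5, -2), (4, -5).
Area = 53

Shoelace formula: Area = (1/2) |Σ_i (x_i · y_{i+1} − x_{i+1} · y_i)| (indices mod n). Compute each cross term:
  (5)(4) − (2)(5) = 10
  (2)(0) − (-3)(4) = 12
  (-3)(-2) − (-5)(0) = 6
  (-5)(-5) − (4)(-2) = 33
  (4)(5) − (5)(-5) = 45
Sum = 106, so (signed) Area = 106/2 = 53, |Area| = 53.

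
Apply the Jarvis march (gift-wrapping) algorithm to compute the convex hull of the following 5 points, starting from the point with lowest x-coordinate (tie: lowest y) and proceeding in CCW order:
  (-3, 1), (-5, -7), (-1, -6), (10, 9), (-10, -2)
Hull (CCW) = [(-10, -2), (-5, -7), (-1, -6), (10, 9)]

Jarvis march: at each step, from the current hull vertex p, select the next vertex q as the point such that every other point lies strictly to the left of (or on) the directed line p → q. (Equivalently: for every other point r, the cross product (q − p) × (r − p) ≥ 0.)
Starting point (lowest x, tie lowest y): (-10, -2). Wrap until returning to start. Resulting hull: (-10, -2), (-5, -7), (-1, -6), (10, 9).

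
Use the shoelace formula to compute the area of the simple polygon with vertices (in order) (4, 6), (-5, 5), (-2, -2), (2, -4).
Area = 55

Shoelace formula: Area = (1/2) |Σ_i (x_i · y_{i+1} − x_{i+1} · y_i)| (indices mod n). Compute each cross term:
  (4)(5) − (-5)(6) = 50
  (-5)(-2) − (-2)(5) = 20
  (-2)(-4) − (2)(-2) = 12
  (2)(6) − (4)(-4) = 28
Sum = 110, so (signed) Area = 110/2 = 55, |Area| = 55.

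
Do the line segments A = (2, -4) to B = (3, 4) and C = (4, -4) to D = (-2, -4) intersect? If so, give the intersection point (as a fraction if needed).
Yes; intersection at (2, -4) (t = 0 on AB, s = 1/3 on CD)

Parametrize AB as A + t(B − A) = (2 + 1 t, -4 + 8 t) and CD as C + s(D − C) = (4 + -6 s, -4 + 0 s). Solve the linear system for (t, s). Determinant = -48 ≠ 0, so a unique intersection of the containing lines exists. Solution: t = 0, s = 1/3 — both in [0, 1], so the segments cross. Intersection point: (2, -4).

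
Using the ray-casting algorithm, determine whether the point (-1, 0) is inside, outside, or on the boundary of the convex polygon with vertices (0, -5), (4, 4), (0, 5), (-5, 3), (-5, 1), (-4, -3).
The point (-1, 0) lies strictly inside the polygon

Cast a horizontal ray to the right from the query point and count how many polygon edges it crosses (each edge strictly once or zero times, handled with the usual half-open convention). 
Parity of crossings → odd ⇒ inside.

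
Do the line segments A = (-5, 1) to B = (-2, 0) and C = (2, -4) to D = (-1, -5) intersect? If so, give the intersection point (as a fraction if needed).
No (intersection of containing lines falls outside at least one segment)

Parametrize and solve: t = 11/3, s = -4/3. At least one of these is outside [0, 1], so the segments do not intersect.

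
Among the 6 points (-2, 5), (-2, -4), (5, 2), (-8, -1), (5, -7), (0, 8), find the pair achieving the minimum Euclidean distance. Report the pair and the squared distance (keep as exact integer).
Pair = ((-2, 5), (0, 8)); squared distance = 13

Compute all C(6, 2) = 15 pairwise squared distances (x_i − x_j)² + (y_i − y_j)². The minimum is 13, attained by the pair ((-2, 5), (0, 8)).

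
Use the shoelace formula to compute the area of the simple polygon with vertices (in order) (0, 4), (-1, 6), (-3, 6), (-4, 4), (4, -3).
Area = 20

Shoelace formula: Area = (1/2) |Σ_i (x_i · y_{i+1} − x_{i+1} · y_i)| (indices mod n). Compute each cross term:
  (0)(6) − (-1)(4) = 4
  (-1)(6) − (-3)(6) = 12
  (-3)(4) − (-4)(6) = 12
  (-4)(-3) − (4)(4) = -4
  (4)(4) − (0)(-3) = 16
Sum = 40, so (signed) Area = 40/2 = 20, |Area| = 20.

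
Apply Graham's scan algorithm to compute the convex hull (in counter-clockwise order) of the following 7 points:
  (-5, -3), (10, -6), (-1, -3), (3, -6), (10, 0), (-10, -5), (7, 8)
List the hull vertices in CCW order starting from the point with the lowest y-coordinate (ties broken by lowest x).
Hull (CCW) = [(3, -6), (10, -6), (10, 0), (7, 8), (-10, -5)]

Graham scan procedure:
  1. Find the pivot p₀ = point with lowest y (tie → lowest x): (3, -6).
  2. Sort the remaining points by polar angle around p₀.
  3. Walk through sorted points, maintaining a stack; pop the top while the last three entries make a non-left turn (cross product ≤ 0).
  4. Final stack is the convex hull in CCW order: (3, -6), (10, -6), (10, 0), (7, 8), (-10, -5).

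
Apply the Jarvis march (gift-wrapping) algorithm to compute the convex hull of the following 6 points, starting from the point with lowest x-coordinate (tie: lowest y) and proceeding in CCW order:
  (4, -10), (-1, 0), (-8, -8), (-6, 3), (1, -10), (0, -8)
Hull (CCW) = [(-8, -8), (1, -10), (4, -10), (-1, 0), (-6, 3)]

Jarvis march: at each step, from the current hull vertex p, select the next vertex q as the point such that every other point lies strictly to the left of (or on) the directed line p → q. (Equivalently: for every other point r, the cross product (q − p) × (r − p) ≥ 0.)
Starting point (lowest x, tie lowest y): (-8, -8). Wrap until returning to start. Resulting hull: (-8, -8), (1, -10), (4, -10), (-1, 0), (-6, 3).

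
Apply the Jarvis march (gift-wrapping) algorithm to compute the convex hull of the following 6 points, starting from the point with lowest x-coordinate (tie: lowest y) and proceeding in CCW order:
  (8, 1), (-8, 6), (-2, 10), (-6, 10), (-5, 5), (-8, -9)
Hull (CCW) = [(-8, -9), (8, 1), (-2, 10), (-6, 10), (-8, 6)]

Jarvis march: at each step, from the current hull vertex p, select the next vertex q as the point such that every other point lies strictly to the left of (or on) the directed line p → q. (Equivalently: for every other point r, the cross product (q − p) × (r − p) ≥ 0.)
Starting point (lowest x, tie lowest y): (-8, -9). Wrap until returning to start. Resulting hull: (-8, -9), (8, 1), (-2, 10), (-6, 10), (-8, 6).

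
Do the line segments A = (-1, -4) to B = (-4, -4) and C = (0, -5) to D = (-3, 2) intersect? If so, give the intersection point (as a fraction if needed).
No (intersection of containing lines falls outside at least one segment)

Parametrize and solve: t = -4/21, s = 1/7. At least one of these is outside [0, 1], so the segments do not intersect.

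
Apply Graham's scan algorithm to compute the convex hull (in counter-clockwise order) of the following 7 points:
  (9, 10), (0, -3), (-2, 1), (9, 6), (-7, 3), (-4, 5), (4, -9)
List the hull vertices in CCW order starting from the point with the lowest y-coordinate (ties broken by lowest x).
Hull (CCW) = [(4, -9), (9, 6), (9, 10), (-4, 5), (-7, 3)]

Graham scan procedure:
  1. Find the pivot p₀ = point with lowest y (tie → lowest x): (4, -9).
  2. Sort the remaining points by polar angle around p₀.
  3. Walk through sorted points, maintaining a stack; pop the top while the last three entries make a non-left turn (cross product ≤ 0).
  4. Final stack is the convex hull in CCW order: (4, -9), (9, 6), (9, 10), (-4, 5), (-7, 3).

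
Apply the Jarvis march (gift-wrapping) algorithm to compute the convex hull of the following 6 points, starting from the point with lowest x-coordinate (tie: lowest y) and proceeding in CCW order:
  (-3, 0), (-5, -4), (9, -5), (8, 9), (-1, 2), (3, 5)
Hull (CCW) = [(-5, -4), (9, -5), (8, 9), (-1, 2), (-3, 0)]

Jarvis march: at each step, from the current hull vertex p, select the next vertex q as the point such that every other point lies strictly to the left of (or on) the directed line p → q. (Equivalently: for every other point r, the cross product (q − p) × (r − p) ≥ 0.)
Starting point (lowest x, tie lowest y): (-5, -4). Wrap until returning to start. Resulting hull: (-5, -4), (9, -5), (8, 9), (-1, 2), (-3, 0).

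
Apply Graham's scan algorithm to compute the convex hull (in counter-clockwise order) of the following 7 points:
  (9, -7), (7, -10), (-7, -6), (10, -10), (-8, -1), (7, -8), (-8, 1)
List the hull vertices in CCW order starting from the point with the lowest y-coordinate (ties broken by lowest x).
Hull (CCW) = [(7, -10), (10, -10), (9, -7), (-8, 1), (-8, -1), (-7, -6)]

Graham scan procedure:
  1. Find the pivot p₀ = point with lowest y (tie → lowest x): (7, -10).
  2. Sort the remaining points by polar angle around p₀.
  3. Walk through sorted points, maintaining a stack; pop the top while the last three entries make a non-left turn (cross product ≤ 0).
  4. Final stack is the convex hull in CCW order: (7, -10), (10, -10), (9, -7), (-8, 1), (-8, -1), (-7, -6).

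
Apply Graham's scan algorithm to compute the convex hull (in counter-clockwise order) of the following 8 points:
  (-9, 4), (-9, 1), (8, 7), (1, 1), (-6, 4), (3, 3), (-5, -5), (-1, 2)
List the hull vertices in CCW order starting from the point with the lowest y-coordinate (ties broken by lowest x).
Hull (CCW) = [(-5, -5), (8, 7), (-9, 4), (-9, 1)]

Graham scan procedure:
  1. Find the pivot p₀ = point with lowest y (tie → lowest x): (-5, -5).
  2. Sort the remaining points by polar angle around p₀.
  3. Walk through sorted points, maintaining a stack; pop the top while the last three entries make a non-left turn (cross product ≤ 0).
  4. Final stack is the convex hull in CCW order: (-5, -5), (8, 7), (-9, 4), (-9, 1).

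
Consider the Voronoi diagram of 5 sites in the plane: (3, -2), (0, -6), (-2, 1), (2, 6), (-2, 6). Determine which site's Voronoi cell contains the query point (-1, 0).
Nearest site = (-2, 1)

The Voronoi cell of site s contains exactly those query points closer to s than to any other site. Compute squared distances from q = (-1, 0) to each site:
  (-2 − -1)² + (1 − 0)² = 2
  (3 − -1)² + (-2 − 0)² = 20
  (-2 − -1)² + (6 − 0)² = 37
  (0 − -1)² + (-6 − 0)² = 37
  (2 − -1)² + (6 − 0)² = 45
Minimum is attained by (-2, 1), so q lies in its Voronoi cell.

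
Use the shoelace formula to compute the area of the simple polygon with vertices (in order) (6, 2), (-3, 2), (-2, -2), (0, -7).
Area = 42

Shoelace formula: Area = (1/2) |Σ_i (x_i · y_{i+1} − x_{i+1} · y_i)| (indices mod n). Compute each cross term:
  (6)(2) − (-3)(2) = 18
  (-3)(-2) − (-2)(2) = 10
  (-2)(-7) − (0)(-2) = 14
  (0)(2) − (6)(-7) = 42
Sum = 84, so (signed) Area = 84/2 = 42, |Area| = 42.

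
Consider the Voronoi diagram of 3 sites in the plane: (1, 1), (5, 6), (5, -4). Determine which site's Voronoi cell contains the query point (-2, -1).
Nearest site = (1, 1)

The Voronoi cell of site s contains exactly those query points closer to s than to any other site. Compute squared distances from q = (-2, -1) to each site:
  (1 − -2)² + (1 − -1)² = 13
  (5 − -2)² + (-4 − -1)² = 58
  (5 − -2)² + (6 − -1)² = 98
Minimum is attained by (1, 1), so q lies in its Voronoi cell.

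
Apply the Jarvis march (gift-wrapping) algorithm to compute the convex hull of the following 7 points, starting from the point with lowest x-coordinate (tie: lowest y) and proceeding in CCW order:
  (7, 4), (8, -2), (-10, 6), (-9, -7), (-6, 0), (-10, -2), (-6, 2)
Hull (CCW) = [(-10, -2), (-9, -7), (8, -2), (7, 4), (-10, 6)]

Jarvis march: at each step, from the current hull vertex p, select the next vertex q as the point such that every other point lies strictly to the left of (or on) the directed line p → q. (Equivalently: for every other point r, the cross product (q − p) × (r − p) ≥ 0.)
Starting point (lowest x, tie lowest y): (-10, -2). Wrap until returning to start. Resulting hull: (-10, -2), (-9, -7), (8, -2), (7, 4), (-10, 6).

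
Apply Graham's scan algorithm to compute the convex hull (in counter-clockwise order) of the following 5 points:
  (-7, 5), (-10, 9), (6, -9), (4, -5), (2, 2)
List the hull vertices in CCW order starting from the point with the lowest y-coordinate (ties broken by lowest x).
Hull (CCW) = [(6, -9), (2, 2), (-10, 9), (-7, 5)]

Graham scan procedure:
  1. Find the pivot p₀ = point with lowest y (tie → lowest x): (6, -9).
  2. Sort the remaining points by polar angle around p₀.
  3. Walk through sorted points, maintaining a stack; pop the top while the last three entries make a non-left turn (cross product ≤ 0).
  4. Final stack is the convex hull in CCW order: (6, -9), (2, 2), (-10, 9), (-7, 5).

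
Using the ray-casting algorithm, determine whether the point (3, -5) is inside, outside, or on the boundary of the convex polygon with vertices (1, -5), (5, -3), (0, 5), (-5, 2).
The point (3, -5) lies strictly outside the polygon

Cast a horizontal ray to the right from the query point and count how many polygon edges it crosses (each edge strictly once or zero times, handled with the usual half-open convention). 
Parity of crossings → even ⇒ outside.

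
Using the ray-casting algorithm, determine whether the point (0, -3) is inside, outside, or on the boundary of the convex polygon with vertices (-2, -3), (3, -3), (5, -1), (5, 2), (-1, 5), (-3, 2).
The point (0, -3) lies on the polygon boundary

Boundary check: the query satisfies the collinearity and bounding-box conditions for some polygon edge, so it lies exactly on the boundary.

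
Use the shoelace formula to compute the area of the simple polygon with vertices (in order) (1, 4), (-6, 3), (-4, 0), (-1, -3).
Area = 25

Shoelace formula: Area = (1/2) |Σ_i (x_i · y_{i+1} − x_{i+1} · y_i)| (indices mod n). Compute each cross term:
  (1)(3) − (-6)(4) = 27
  (-6)(0) − (-4)(3) = 12
  (-4)(-3) − (-1)(0) = 12
  (-1)(4) − (1)(-3) = -1
Sum = 50, so (signed) Area = 50/2 = 25, |Area| = 25.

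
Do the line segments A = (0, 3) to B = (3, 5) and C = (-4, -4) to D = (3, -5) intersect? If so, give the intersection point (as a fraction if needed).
No (intersection of containing lines falls outside at least one segment)

Parametrize and solve: t = -53/17, s = -13/17. At least one of these is outside [0, 1], so the segments do not intersect.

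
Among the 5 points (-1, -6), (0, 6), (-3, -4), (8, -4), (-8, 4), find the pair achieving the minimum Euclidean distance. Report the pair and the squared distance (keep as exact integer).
Pair = ((-1, -6), (-3, -4)); squared distance = 8

Compute all C(5, 2) = 10 pairwise squared distances (x_i − x_j)² + (y_i − y_j)². The minimum is 8, attained by the pair ((-1, -6), (-3, -4)).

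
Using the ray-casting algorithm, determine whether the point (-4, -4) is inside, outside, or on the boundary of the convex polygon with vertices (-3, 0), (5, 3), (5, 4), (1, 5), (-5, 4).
The point (-4, -4) lies strictly outside the polygon

Cast a horizontal ray to the right from the query point and count how many polygon edges it crosses (each edge strictly once or zero times, handled with the usual half-open convention). 
Parity of crossings → even ⇒ outside.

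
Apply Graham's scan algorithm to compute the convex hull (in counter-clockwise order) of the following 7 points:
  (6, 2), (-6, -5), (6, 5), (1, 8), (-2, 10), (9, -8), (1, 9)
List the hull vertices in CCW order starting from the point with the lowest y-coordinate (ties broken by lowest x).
Hull (CCW) = [(9, -8), (6, 5), (1, 9), (-2, 10), (-6, -5)]

Graham scan procedure:
  1. Find the pivot p₀ = point with lowest y (tie → lowest x): (9, -8).
  2. Sort the remaining points by polar angle around p₀.
  3. Walk through sorted points, maintaining a stack; pop the top while the last three entries make a non-left turn (cross product ≤ 0).
  4. Final stack is the convex hull in CCW order: (9, -8), (6, 5), (1, 9), (-2, 10), (-6, -5).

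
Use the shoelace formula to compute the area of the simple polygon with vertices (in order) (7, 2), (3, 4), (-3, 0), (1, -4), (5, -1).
Area = 41

Shoelace formula: Area = (1/2) |Σ_i (x_i · y_{i+1} − x_{i+1} · y_i)| (indices mod n). Compute each cross term:
  (7)(4) − (3)(2) = 22
  (3)(0) − (-3)(4) = 12
  (-3)(-4) − (1)(0) = 12
  (1)(-1) − (5)(-4) = 19
  (5)(2) − (7)(-1) = 17
Sum = 82, so (signed) Area = 82/2 = 41, |Area| = 41.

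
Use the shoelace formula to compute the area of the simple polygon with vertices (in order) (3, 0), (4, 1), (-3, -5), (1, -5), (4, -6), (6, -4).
Area = 26

Shoelace formula: Area = (1/2) |Σ_i (x_i · y_{i+1} − x_{i+1} · y_i)| (indices mod n). Compute each cross term:
  (3)(1) − (4)(0) = 3
  (4)(-5) − (-3)(1) = -17
  (-3)(-5) − (1)(-5) = 20
  (1)(-6) − (4)(-5) = 14
  (4)(-4) − (6)(-6) = 20
  (6)(0) − (3)(-4) = 12
Sum = 52, so (signed) Area = 52/2 = 26, |Area| = 26.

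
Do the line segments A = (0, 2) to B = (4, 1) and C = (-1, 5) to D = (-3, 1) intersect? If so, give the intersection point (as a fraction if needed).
No (intersection of containing lines falls outside at least one segment)

Parametrize and solve: t = -5/9, s = 11/18. At least one of these is outside [0, 1], so the segments do not intersect.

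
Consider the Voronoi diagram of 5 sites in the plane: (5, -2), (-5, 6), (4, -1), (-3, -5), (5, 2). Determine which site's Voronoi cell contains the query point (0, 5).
Nearest site = (-5, 6)

The Voronoi cell of site s contains exactly those query points closer to s than to any other site. Compute squared distances from q = (0, 5) to each site:
  (-5 − 0)² + (6 − 5)² = 26
  (5 − 0)² + (2 − 5)² = 34
  (4 − 0)² + (-1 − 5)² = 52
  (5 − 0)² + (-2 − 5)² = 74
  (-3 − 0)² + (-5 − 5)² = 109
Minimum is attained by (-5, 6), so q lies in its Voronoi cell.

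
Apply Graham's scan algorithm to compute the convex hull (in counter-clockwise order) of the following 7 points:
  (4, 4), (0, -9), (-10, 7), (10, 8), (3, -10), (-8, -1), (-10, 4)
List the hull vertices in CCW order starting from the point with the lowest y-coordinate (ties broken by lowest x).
Hull (CCW) = [(3, -10), (10, 8), (-10, 7), (-10, 4), (-8, -1), (0, -9)]

Graham scan procedure:
  1. Find the pivot p₀ = point with lowest y (tie → lowest x): (3, -10).
  2. Sort the remaining points by polar angle around p₀.
  3. Walk through sorted points, maintaining a stack; pop the top while the last three entries make a non-left turn (cross product ≤ 0).
  4. Final stack is the convex hull in CCW order: (3, -10), (10, 8), (-10, 7), (-10, 4), (-8, -1), (0, -9).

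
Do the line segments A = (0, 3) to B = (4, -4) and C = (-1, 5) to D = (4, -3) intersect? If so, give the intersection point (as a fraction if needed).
No (intersection of containing lines falls outside at least one segment)

Parametrize and solve: t = -2/3, s = -1/3. At least one of these is outside [0, 1], so the segments do not intersect.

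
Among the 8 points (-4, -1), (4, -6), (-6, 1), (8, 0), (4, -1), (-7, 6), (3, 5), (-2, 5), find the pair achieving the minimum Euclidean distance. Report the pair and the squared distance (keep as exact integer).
Pair = ((-4, -1), (-6, 1)); squared distance = 8

Compute all C(8, 2) = 28 pairwise squared distances (x_i − x_j)² + (y_i − y_j)². The minimum is 8, attained by the pair ((-4, -1), (-6, 1)).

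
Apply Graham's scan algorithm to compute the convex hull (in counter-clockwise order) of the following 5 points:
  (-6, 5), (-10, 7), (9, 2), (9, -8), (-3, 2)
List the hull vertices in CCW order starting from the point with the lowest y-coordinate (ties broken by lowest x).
Hull (CCW) = [(9, -8), (9, 2), (-10, 7)]

Graham scan procedure:
  1. Find the pivot p₀ = point with lowest y (tie → lowest x): (9, -8).
  2. Sort the remaining points by polar angle around p₀.
  3. Walk through sorted points, maintaining a stack; pop the top while the last three entries make a non-left turn (cross product ≤ 0).
  4. Final stack is the convex hull in CCW order: (9, -8), (9, 2), (-10, 7).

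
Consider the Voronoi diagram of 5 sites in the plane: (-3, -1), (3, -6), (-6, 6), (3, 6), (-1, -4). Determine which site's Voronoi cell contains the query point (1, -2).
Nearest site = (-1, -4)

The Voronoi cell of site s contains exactly those query points closer to s than to any other site. Compute squared distances from q = (1, -2) to each site:
  (-1 − 1)² + (-4 − -2)² = 8
  (-3 − 1)² + (-1 − -2)² = 17
  (3 − 1)² + (-6 − -2)² = 20
  (3 − 1)² + (6 − -2)² = 68
  (-6 − 1)² + (6 − -2)² = 113
Minimum is attained by (-1, -4), so q lies in its Voronoi cell.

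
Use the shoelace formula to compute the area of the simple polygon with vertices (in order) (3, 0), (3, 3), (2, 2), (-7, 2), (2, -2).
Area = 43/2

Shoelace formula: Area = (1/2) |Σ_i (x_i · y_{i+1} − x_{i+1} · y_i)| (indices mod n). Compute each cross term:
  (3)(3) − (3)(0) = 9
  (3)(2) − (2)(3) = 0
  (2)(2) − (-7)(2) = 18
  (-7)(-2) − (2)(2) = 10
  (2)(0) − (3)(-2) = 6
Sum = 43, so (signed) Area = 43/2 = 43/2, |Area| = 43/2.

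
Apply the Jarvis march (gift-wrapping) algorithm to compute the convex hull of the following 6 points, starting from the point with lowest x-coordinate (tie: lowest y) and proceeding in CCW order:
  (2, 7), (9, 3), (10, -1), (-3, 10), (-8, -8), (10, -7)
Hull (CCW) = [(-8, -8), (10, -7), (10, -1), (9, 3), (-3, 10)]

Jarvis march: at each step, from the current hull vertex p, select the next vertex q as the point such that every other point lies strictly to the left of (or on) the directed line p → q. (Equivalently: for every other point r, the cross product (q − p) × (r − p) ≥ 0.)
Starting point (lowest x, tie lowest y): (-8, -8). Wrap until returning to start. Resulting hull: (-8, -8), (10, -7), (10, -1), (9, 3), (-3, 10).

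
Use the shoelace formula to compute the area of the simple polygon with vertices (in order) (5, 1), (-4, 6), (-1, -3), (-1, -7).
Area = 45

Shoelace formula: Area = (1/2) |Σ_i (x_i · y_{i+1} − x_{i+1} · y_i)| (indices mod n). Compute each cross term:
  (5)(6) − (-4)(1) = 34
  (-4)(-3) − (-1)(6) = 18
  (-1)(-7) − (-1)(-3) = 4
  (-1)(1) − (5)(-7) = 34
Sum = 90, so (signed) Area = 90/2 = 45, |Area| = 45.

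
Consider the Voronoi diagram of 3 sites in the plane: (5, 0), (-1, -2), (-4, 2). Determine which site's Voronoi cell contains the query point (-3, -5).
Nearest site = (-1, -2)

The Voronoi cell of site s contains exactly those query points closer to s than to any other site. Compute squared distances from q = (-3, -5) to each site:
  (-1 − -3)² + (-2 − -5)² = 13
  (-4 − -3)² + (2 − -5)² = 50
  (5 − -3)² + (0 − -5)² = 89
Minimum is attained by (-1, -2), so q lies in its Voronoi cell.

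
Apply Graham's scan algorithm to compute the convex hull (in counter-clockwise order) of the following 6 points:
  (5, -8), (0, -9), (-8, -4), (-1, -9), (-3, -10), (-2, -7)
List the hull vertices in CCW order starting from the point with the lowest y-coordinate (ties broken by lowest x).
Hull (CCW) = [(-3, -10), (5, -8), (-8, -4)]

Graham scan procedure:
  1. Find the pivot p₀ = point with lowest y (tie → lowest x): (-3, -10).
  2. Sort the remaining points by polar angle around p₀.
  3. Walk through sorted points, maintaining a stack; pop the top while the last three entries make a non-left turn (cross product ≤ 0).
  4. Final stack is the convex hull in CCW order: (-3, -10), (5, -8), (-8, -4).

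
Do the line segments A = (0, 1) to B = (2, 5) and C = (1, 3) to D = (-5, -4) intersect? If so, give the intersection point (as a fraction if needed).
Yes; intersection at (1, 3) (t = 1/2 on AB, s = 0 on CD)

Parametrize AB as A + t(B − A) = (0 + 2 t, 1 + 4 t) and CD as C + s(D − C) = (1 + -6 s, 3 + -7 s). Solve the linear system for (t, s). Determinant = -10 ≠ 0, so a unique intersection of the containing lines exists. Solution: t = 1/2, s = 0 — both in [0, 1], so the segments cross. Intersection point: (1, 3).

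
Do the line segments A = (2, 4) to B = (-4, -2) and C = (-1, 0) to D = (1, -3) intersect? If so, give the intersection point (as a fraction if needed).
No (intersection of containing lines falls outside at least one segment)

Parametrize and solve: t = 17/30, s = -1/5. At least one of these is outside [0, 1], so the segments do not intersect.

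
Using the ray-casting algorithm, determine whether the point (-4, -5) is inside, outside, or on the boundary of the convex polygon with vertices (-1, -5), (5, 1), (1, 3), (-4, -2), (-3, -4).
The point (-4, -5) lies strictly outside the polygon

Cast a horizontal ray to the right from the query point and count how many polygon edges it crosses (each edge strictly once or zero times, handled with the usual half-open convention). 
Parity of crossings → even ⇒ outside.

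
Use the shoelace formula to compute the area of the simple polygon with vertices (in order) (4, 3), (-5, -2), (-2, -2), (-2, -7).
Area = 45/2

Shoelace formula: Area = (1/2) |Σ_i (x_i · y_{i+1} − x_{i+1} · y_i)| (indices mod n). Compute each cross term:
  (4)(-2) − (-5)(3) = 7
  (-5)(-2) − (-2)(-2) = 6
  (-2)(-7) − (-2)(-2) = 10
  (-2)(3) − (4)(-7) = 22
Sum = 45, so (signed) Area = 45/2 = 45/2, |Area| = 45/2.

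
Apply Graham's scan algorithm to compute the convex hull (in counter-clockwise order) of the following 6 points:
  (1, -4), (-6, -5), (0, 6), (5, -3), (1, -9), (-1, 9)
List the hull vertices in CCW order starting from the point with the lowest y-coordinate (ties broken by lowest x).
Hull (CCW) = [(1, -9), (5, -3), (-1, 9), (-6, -5)]

Graham scan procedure:
  1. Find the pivot p₀ = point with lowest y (tie → lowest x): (1, -9).
  2. Sort the remaining points by polar angle around p₀.
  3. Walk through sorted points, maintaining a stack; pop the top while the last three entries make a non-left turn (cross product ≤ 0).
  4. Final stack is the convex hull in CCW order: (1, -9), (5, -3), (-1, 9), (-6, -5).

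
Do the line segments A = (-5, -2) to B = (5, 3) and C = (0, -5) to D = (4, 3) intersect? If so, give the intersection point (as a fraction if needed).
Yes; intersection at (11/3, 7/3) (t = 13/15 on AB, s = 11/12 on CD)

Parametrize AB as A + t(B − A) = (-5 + 10 t, -2 + 5 t) and CD as C + s(D − C) = (0 + 4 s, -5 + 8 s). Solve the linear system for (t, s). Determinant = -60 ≠ 0, so a unique intersection of the containing lines exists. Solution: t = 13/15, s = 11/12 — both in [0, 1], so the segments cross. Intersection point: (11/3, 7/3).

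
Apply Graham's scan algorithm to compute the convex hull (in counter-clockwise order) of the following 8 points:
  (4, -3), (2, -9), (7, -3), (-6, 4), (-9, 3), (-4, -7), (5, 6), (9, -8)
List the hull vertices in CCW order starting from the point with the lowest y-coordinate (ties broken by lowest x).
Hull (CCW) = [(2, -9), (9, -8), (5, 6), (-6, 4), (-9, 3), (-4, -7)]

Graham scan procedure:
  1. Find the pivot p₀ = point with lowest y (tie → lowest x): (2, -9).
  2. Sort the remaining points by polar angle around p₀.
  3. Walk through sorted points, maintaining a stack; pop the top while the last three entries make a non-left turn (cross product ≤ 0).
  4. Final stack is the convex hull in CCW order: (2, -9), (9, -8), (5, 6), (-6, 4), (-9, 3), (-4, -7).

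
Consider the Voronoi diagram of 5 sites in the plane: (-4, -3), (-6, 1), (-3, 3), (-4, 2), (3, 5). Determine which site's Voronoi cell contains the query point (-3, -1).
Nearest site = (-4, -3)

The Voronoi cell of site s contains exactly those query points closer to s than to any other site. Compute squared distances from q = (-3, -1) to each site:
  (-4 − -3)² + (-3 − -1)² = 5
  (-4 − -3)² + (2 − -1)² = 10
  (-6 − -3)² + (1 − -1)² = 13
  (-3 − -3)² + (3 − -1)² = 16
  (3 − -3)² + (5 − -1)² = 72
Minimum is attained by (-4, -3), so q lies in its Voronoi cell.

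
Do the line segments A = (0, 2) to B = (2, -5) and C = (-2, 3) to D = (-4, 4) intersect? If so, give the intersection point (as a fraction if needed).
No (intersection of containing lines falls outside at least one segment)

Parametrize and solve: t = 0, s = -1. At least one of these is outside [0, 1], so the segments do not intersect.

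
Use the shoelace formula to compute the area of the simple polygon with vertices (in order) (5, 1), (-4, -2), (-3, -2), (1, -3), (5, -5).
Area = 47/2

Shoelace formula: Area = (1/2) |Σ_i (x_i · y_{i+1} − x_{i+1} · y_i)| (indices mod n). Compute each cross term:
  (5)(-2) − (-4)(1) = -6
  (-4)(-2) − (-3)(-2) = 2
  (-3)(-3) − (1)(-2) = 11
  (1)(-5) − (5)(-3) = 10
  (5)(1) − (5)(-5) = 30
Sum = 47, so (signed) Area = 47/2 = 47/2, |Area| = 47/2.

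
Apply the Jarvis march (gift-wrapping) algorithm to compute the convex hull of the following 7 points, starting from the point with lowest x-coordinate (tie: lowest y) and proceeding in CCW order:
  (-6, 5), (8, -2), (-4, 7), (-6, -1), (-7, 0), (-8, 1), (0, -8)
Hull (CCW) = [(-8, 1), (0, -8), (8, -2), (-4, 7), (-6, 5)]

Jarvis march: at each step, from the current hull vertex p, select the next vertex q as the point such that every other point lies strictly to the left of (or on) the directed line p → q. (Equivalently: for every other point r, the cross product (q − p) × (r − p) ≥ 0.)
Starting point (lowest x, tie lowest y): (-8, 1). Wrap until returning to start. Resulting hull: (-8, 1), (0, -8), (8, -2), (-4, 7), (-6, 5).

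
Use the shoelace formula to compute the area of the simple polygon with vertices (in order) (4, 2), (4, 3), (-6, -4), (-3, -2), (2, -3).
Area = 35/2

Shoelace formula: Area = (1/2) |Σ_i (x_i · y_{i+1} − x_{i+1} · y_i)| (indices mod n). Compute each cross term:
  (4)(3) − (4)(2) = 4
  (4)(-4) − (-6)(3) = 2
  (-6)(-2) − (-3)(-4) = 0
  (-3)(-3) − (2)(-2) = 13
  (2)(2) − (4)(-3) = 16
Sum = 35, so (signed) Area = 35/2 = 35/2, |Area| = 35/2.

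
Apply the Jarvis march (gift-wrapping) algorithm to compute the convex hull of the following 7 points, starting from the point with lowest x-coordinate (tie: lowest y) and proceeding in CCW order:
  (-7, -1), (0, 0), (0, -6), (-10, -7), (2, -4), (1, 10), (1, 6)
Hull (CCW) = [(-10, -7), (0, -6), (2, -4), (1, 10), (-7, -1)]

Jarvis march: at each step, from the current hull vertex p, select the next vertex q as the point such that every other point lies strictly to the left of (or on) the directed line p → q. (Equivalently: for every other point r, the cross product (q − p) × (r − p) ≥ 0.)
Starting point (lowest x, tie lowest y): (-10, -7). Wrap until returning to start. Resulting hull: (-10, -7), (0, -6), (2, -4), (1, 10), (-7, -1).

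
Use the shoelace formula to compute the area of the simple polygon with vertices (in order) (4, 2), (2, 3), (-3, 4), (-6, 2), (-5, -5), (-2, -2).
Area = 87/2

Shoelace formula: Area = (1/2) |Σ_i (x_i · y_{i+1} − x_{i+1} · y_i)| (indices mod n). Compute each cross term:
  (4)(3) − (2)(2) = 8
  (2)(4) − (-3)(3) = 17
  (-3)(2) − (-6)(4) = 18
  (-6)(-5) − (-5)(2) = 40
  (-5)(-2) − (-2)(-5) = 0
  (-2)(2) − (4)(-2) = 4
Sum = 87, so (signed) Area = 87/2 = 87/2, |Area| = 87/2.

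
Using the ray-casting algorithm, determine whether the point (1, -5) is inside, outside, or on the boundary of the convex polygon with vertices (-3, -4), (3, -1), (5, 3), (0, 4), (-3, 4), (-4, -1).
The point (1, -5) lies strictly outside the polygon

Cast a horizontal ray to the right from the query point and count how many polygon edges it crosses (each edge strictly once or zero times, handled with the usual half-open convention). 
Parity of crossings → even ⇒ outside.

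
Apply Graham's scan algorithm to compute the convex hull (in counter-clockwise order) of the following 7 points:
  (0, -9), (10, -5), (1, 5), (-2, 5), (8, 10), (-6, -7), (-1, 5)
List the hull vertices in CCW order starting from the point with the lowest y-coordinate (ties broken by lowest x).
Hull (CCW) = [(0, -9), (10, -5), (8, 10), (-2, 5), (-6, -7)]

Graham scan procedure:
  1. Find the pivot p₀ = point with lowest y (tie → lowest x): (0, -9).
  2. Sort the remaining points by polar angle around p₀.
  3. Walk through sorted points, maintaining a stack; pop the top while the last three entries make a non-left turn (cross product ≤ 0).
  4. Final stack is the convex hull in CCW order: (0, -9), (10, -5), (8, 10), (-2, 5), (-6, -7).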